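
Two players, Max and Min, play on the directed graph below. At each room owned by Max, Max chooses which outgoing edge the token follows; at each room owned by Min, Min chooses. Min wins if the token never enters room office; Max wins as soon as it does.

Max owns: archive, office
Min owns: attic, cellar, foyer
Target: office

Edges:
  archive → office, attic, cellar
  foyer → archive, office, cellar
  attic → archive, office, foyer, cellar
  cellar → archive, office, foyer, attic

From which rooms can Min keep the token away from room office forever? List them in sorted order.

attic, cellar, foyer

A0 = {office}
A1: add {archive} — archive (Max) has archive→office.
A2 = A1; e.g. foyer (Min) can still go to cellar. Fixed point.
Max's attractor = {archive, office}; Min avoids the target exactly from the complement.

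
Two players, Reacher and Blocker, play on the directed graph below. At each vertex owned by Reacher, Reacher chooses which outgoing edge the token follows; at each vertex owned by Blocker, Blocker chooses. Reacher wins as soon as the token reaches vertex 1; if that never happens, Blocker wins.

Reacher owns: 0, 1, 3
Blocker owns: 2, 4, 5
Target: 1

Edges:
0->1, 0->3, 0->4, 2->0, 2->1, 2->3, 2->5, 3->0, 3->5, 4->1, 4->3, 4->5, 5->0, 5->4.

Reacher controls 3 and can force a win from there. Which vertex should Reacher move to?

A0 = {1}
A1: add {0} — 0 (Reacher) has 0→1.
A2: add {3} — 3 (Reacher) has 3→0.
A3 = A2; e.g. 2 (Blocker) can still go to 5. Fixed point.
From 3, successor 0 is in the attractor (rank 1); the other successor 5 is not.

0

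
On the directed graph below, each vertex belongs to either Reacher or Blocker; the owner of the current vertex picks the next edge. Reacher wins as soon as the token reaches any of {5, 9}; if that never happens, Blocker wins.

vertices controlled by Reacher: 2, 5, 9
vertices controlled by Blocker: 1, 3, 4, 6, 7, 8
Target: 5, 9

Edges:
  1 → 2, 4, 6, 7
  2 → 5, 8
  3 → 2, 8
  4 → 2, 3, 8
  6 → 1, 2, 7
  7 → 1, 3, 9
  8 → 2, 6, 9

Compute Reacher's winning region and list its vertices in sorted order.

A0 = {5, 9}
A1: add {2} — 2 (Reacher) has 2→5.
A2 = A1; e.g. 1 (Blocker) can still go to 4. Fixed point.
Reacher's winning region = {2, 5, 9}.

2, 5, 9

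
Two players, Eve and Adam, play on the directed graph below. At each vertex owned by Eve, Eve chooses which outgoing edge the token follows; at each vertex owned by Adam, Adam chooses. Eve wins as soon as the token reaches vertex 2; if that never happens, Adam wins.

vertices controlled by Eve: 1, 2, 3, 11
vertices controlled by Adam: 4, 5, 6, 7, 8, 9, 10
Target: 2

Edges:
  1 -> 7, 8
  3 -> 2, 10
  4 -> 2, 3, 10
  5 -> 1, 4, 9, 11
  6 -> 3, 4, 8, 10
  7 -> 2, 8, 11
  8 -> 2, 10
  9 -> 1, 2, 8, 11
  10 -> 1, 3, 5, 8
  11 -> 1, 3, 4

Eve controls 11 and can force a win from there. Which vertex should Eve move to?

A0 = {2}
A1: add {3} — 3 (Eve) has 3→2.
A2: add {11} — 11 (Eve) has 11→3.
A3 = A2; e.g. 1 (Eve) has no edge into A2. Fixed point.
From 11, successor 3 is in the attractor (rank 1); the other successors 1, 4 are not.

3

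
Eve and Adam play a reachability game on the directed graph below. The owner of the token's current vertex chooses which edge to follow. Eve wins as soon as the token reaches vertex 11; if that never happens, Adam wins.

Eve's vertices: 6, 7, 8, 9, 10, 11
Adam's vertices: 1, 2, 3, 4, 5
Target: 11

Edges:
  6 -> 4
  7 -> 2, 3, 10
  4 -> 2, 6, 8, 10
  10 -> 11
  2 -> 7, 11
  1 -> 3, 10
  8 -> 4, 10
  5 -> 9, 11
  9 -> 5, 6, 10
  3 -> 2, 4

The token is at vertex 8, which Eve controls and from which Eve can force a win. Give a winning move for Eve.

10

A0 = {11}
A1: add {10} — 10 (Eve) has 10→11.
A2: add {7, 8, 9} — 7 (Eve) has 7→10; 8 (Eve) has 8→10; 9 (Eve) has 9→10.
A3: add {2, 5} — 2 (Adam): all of {7, 11} already in; 5 (Adam): all of {9, 11} already in.
A4 = A3; e.g. 1 (Adam) can still go to 3. Fixed point.
From 8, successor 10 is in the attractor (rank 1); the other successor 4 is not.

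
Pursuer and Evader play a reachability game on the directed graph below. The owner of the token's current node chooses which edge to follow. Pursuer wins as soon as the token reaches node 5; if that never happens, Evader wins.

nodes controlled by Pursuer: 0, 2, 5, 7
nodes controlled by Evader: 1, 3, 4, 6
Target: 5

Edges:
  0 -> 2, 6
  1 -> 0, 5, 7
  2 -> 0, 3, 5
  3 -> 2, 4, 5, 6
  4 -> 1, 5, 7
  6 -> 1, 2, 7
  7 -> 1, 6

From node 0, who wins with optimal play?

Pursuer

A0 = {5}
A1: add {2} — 2 (Pursuer) has 2→5.
A2: add {0} — 0 (Pursuer) has 0→2.
A3 = A2; e.g. 1 (Evader) can still go to 7. Fixed point.
0 ∈ A2, so Pursuer can force the target.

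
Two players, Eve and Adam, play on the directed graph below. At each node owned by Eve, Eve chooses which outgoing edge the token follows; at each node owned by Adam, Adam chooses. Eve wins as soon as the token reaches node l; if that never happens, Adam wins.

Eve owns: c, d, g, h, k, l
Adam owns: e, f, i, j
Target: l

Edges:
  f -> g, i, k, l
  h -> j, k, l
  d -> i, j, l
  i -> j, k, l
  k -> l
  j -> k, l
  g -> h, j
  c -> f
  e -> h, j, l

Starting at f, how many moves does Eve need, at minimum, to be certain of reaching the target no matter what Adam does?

4

A0 = {l}
A1: add {d, h, k} — d (Eve) has d→l; h (Eve) has h→l; k (Eve) has k→l.
A2: add {g, j} — g (Eve) has g→h; j (Adam): all of {k, l} already in.
A3: add {e, i} — e (Adam): all of {h, j, l} already in; i (Adam): all of {j, k, l} already in.
A4: add {f} — f (Adam): all of {g, i, k, l} already in.
f enters the attractor at level 4, so Eve can force the target in 4 moves from there.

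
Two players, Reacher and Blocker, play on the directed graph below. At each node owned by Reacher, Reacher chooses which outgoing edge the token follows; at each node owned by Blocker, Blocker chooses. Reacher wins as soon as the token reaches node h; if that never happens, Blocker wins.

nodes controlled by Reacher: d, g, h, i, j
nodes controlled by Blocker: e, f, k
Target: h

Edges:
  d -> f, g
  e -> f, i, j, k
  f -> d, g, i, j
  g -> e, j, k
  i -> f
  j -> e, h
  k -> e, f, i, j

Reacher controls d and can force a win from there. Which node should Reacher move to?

A0 = {h}
A1: add {j} — j (Reacher) has j→h.
A2: add {g} — g (Reacher) has g→j.
A3: add {d} — d (Reacher) has d→g.
A4 = A3; e.g. e (Blocker) can still go to f. Fixed point.
From d, successor g is in the attractor (rank 2); the other successor f is not.

g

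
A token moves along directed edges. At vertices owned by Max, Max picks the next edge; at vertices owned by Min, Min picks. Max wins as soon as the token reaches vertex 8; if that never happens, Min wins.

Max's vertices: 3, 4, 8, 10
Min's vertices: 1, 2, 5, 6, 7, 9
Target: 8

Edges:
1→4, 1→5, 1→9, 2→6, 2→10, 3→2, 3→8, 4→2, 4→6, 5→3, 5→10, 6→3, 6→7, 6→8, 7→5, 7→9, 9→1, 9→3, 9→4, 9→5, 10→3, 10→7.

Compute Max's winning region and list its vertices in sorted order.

3, 5, 8, 10

A0 = {8}
A1: add {3} — 3 (Max) has 3→8.
A2: add {10} — 10 (Max) has 10→3.
A3: add {5} — 5 (Min): all of {3, 10} already in.
A4 = A3; e.g. 1 (Min) can still go to 4. Fixed point.
Max's winning region = {3, 5, 8, 10}.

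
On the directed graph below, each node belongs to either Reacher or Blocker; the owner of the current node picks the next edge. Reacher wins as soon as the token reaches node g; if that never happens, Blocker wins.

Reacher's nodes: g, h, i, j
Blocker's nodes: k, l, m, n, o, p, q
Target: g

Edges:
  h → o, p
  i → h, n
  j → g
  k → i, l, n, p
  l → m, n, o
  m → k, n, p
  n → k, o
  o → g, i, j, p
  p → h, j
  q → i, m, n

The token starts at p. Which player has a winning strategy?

A0 = {g}
A1: add {j} — j (Reacher) has j→g.
A2 = A1; e.g. h (Reacher) has no edge into A1. Fixed point.
p never enters the attractor, so Blocker can avoid the target forever.

Blocker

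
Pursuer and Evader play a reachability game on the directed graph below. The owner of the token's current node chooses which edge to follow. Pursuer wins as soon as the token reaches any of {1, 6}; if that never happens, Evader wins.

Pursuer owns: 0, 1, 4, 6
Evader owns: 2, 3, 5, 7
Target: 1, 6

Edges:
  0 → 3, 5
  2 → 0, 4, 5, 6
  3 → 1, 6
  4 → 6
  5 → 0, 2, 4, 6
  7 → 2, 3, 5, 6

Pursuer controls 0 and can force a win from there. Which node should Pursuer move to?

3

A0 = {1, 6}
A1: add {3, 4} — 3 (Evader): all of {1, 6} already in; 4 (Pursuer) has 4→6.
A2: add {0} — 0 (Pursuer) has 0→3.
A3 = A2; e.g. 2 (Evader) can still go to 5. Fixed point.
From 0, successor 3 is in the attractor (rank 1); the other successor 5 is not.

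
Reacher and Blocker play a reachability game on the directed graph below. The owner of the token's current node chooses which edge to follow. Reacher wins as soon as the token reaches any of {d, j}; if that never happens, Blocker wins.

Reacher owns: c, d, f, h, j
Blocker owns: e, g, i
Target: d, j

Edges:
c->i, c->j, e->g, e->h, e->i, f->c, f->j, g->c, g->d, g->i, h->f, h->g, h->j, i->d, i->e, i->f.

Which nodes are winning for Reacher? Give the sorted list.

c, d, f, h, j

A0 = {d, j}
A1: add {c, f, h} — c (Reacher) has c→j; f (Reacher) has f→j; h (Reacher) has h→j.
A2 = A1; e.g. e (Blocker) can still go to g. Fixed point.
Reacher's winning region = {c, d, f, h, j}.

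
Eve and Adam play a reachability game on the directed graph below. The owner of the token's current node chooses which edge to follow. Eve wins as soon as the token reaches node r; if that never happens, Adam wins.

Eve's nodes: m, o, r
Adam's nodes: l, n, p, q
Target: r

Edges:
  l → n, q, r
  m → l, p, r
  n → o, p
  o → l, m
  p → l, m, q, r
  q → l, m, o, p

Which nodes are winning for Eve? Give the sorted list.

A0 = {r}
A1: add {m} — m (Eve) has m→r.
A2: add {o} — o (Eve) has o→m.
A3 = A2; e.g. l (Adam) can still go to n. Fixed point.
Eve's winning region = {m, o, r}.

m, o, r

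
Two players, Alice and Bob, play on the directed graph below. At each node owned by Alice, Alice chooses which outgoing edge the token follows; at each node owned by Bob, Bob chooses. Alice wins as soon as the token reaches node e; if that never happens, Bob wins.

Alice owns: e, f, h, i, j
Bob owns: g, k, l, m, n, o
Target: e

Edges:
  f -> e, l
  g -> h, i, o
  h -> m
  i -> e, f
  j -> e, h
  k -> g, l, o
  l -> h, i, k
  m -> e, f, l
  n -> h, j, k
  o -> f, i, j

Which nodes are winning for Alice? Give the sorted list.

A0 = {e}
A1: add {f, i, j} — f (Alice) has f→e; i (Alice) has i→e; j (Alice) has j→e.
A2: add {o} — o (Bob): all of {f, i, j} already in.
A3 = A2; e.g. g (Bob) can still go to h. Fixed point.
Alice's winning region = {e, f, i, j, o}.

e, f, i, j, o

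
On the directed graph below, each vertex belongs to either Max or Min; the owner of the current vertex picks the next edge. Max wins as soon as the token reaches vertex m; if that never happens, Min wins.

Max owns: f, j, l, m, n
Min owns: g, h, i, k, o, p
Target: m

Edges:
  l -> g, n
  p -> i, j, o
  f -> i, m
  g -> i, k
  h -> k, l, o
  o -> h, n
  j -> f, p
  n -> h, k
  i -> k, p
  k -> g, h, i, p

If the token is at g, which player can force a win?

A0 = {m}
A1: add {f} — f (Max) has f→m.
A2: add {j} — j (Max) has j→f.
A3 = A2; e.g. g (Min) can still go to i. Fixed point.
g never enters the attractor, so Min can avoid the target forever.

Min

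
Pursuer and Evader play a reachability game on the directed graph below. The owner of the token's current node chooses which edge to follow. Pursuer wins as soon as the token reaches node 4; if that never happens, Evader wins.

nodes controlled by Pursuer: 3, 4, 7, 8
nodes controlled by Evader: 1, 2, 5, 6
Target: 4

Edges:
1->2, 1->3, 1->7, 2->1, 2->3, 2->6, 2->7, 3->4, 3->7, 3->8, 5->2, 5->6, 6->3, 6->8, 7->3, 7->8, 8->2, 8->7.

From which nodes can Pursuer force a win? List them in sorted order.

3, 4, 6, 7, 8

A0 = {4}
A1: add {3} — 3 (Pursuer) has 3→4.
A2: add {7} — 7 (Pursuer) has 7→3.
A3: add {8} — 8 (Pursuer) has 8→7.
A4: add {6} — 6 (Evader): all of {3, 8} already in.
A5 = A4; e.g. 1 (Evader) can still go to 2. Fixed point.
Pursuer's winning region = {3, 4, 6, 7, 8}.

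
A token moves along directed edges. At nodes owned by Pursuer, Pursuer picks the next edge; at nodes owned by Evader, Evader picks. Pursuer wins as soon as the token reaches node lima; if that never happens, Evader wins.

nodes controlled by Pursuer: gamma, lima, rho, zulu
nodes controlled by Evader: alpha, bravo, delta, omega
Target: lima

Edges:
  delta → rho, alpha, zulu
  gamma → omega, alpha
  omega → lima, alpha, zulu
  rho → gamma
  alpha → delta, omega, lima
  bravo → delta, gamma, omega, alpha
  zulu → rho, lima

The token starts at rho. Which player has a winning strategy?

A0 = {lima}
A1: add {zulu} — zulu (Pursuer) has zulu→lima.
A2 = A1; e.g. delta (Evader) can still go to rho. Fixed point.
rho never enters the attractor, so Evader can avoid the target forever.

Evader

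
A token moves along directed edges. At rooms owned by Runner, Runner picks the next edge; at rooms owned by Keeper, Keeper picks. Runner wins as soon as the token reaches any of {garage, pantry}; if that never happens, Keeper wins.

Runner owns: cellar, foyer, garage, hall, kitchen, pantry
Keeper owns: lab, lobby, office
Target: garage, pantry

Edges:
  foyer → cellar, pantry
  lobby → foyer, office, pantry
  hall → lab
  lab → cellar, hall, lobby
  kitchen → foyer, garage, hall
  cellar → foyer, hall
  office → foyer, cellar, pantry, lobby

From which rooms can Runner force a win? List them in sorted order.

A0 = {garage, pantry}
A1: add {foyer, kitchen} — foyer (Runner) has foyer→pantry; kitchen (Runner) has kitchen→garage.
A2: add {cellar} — cellar (Runner) has cellar→foyer.
A3 = A2; e.g. office (Keeper) can still go to lobby. Fixed point.
Runner's winning region = {cellar, foyer, garage, kitchen, pantry}.

cellar, foyer, garage, kitchen, pantry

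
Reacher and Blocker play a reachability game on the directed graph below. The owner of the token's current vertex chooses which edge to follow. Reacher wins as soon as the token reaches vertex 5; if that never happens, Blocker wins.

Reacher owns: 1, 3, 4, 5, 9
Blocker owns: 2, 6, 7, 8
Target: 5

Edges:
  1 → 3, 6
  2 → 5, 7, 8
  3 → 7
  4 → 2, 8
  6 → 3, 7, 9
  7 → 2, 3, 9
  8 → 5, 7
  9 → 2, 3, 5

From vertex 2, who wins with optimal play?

A0 = {5}
A1: add {9} — 9 (Reacher) has 9→5.
A2 = A1; e.g. 1 (Reacher) has no edge into A1. Fixed point.
2 never enters the attractor, so Blocker can avoid the target forever.

Blocker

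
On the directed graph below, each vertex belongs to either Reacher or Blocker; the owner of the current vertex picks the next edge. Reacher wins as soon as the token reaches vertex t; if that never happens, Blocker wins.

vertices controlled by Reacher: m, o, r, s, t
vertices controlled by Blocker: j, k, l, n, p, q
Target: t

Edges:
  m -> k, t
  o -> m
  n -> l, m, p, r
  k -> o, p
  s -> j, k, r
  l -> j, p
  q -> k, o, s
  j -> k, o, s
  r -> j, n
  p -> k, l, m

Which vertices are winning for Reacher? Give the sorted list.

A0 = {t}
A1: add {m} — m (Reacher) has m→t.
A2: add {o} — o (Reacher) has o→m.
A3 = A2; e.g. j (Blocker) can still go to k. Fixed point.
Reacher's winning region = {m, o, t}.

m, o, t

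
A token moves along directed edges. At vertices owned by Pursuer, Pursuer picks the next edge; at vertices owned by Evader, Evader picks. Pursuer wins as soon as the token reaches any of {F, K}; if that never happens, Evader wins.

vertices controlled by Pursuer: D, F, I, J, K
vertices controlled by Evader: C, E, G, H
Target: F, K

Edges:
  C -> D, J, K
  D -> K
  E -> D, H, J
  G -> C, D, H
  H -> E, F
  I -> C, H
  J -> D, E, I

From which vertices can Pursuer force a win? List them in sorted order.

C, D, F, I, J, K

A0 = {F, K}
A1: add {D} — D (Pursuer) has D→K.
A2: add {J} — J (Pursuer) has J→D.
A3: add {C} — C (Evader): all of {D, J, K} already in.
A4: add {I} — I (Pursuer) has I→C.
A5 = A4; e.g. E (Evader) can still go to H. Fixed point.
Pursuer's winning region = {C, D, F, I, J, K}.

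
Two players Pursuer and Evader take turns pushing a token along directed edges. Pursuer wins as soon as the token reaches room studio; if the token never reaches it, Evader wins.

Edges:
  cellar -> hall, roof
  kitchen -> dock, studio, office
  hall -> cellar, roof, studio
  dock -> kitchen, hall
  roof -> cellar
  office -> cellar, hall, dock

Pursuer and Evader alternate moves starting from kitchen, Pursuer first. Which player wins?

Pursuer

Track states (vertex, player-to-move).
A0 = {(studio,Pursuer), (studio,Evader)}
A1: add {(kitchen,Pursuer), (hall,Pursuer)}.
(kitchen,Pursuer) ∈ A1 ⇒ Pursuer forces the target.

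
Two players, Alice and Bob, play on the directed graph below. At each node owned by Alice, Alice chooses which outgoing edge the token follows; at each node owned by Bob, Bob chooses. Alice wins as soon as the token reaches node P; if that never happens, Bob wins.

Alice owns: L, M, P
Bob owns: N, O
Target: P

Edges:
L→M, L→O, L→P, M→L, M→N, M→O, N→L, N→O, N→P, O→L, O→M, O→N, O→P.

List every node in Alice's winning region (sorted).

A0 = {P}
A1: add {L} — L (Alice) has L→P.
A2: add {M} — M (Alice) has M→L.
A3 = A2; e.g. N (Bob) can still go to O. Fixed point.
Alice's winning region = {L, M, P}.

L, M, P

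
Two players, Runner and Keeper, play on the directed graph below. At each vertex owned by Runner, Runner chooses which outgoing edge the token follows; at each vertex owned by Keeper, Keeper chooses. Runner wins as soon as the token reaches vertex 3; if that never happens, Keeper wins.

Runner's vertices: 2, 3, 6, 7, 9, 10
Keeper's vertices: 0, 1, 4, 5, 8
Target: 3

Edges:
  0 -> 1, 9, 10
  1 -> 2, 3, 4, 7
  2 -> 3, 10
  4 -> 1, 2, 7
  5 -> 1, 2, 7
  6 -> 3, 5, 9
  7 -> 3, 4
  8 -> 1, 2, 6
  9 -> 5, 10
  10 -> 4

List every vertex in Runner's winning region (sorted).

2, 3, 6, 7

A0 = {3}
A1: add {2, 6, 7} — 2 (Runner) has 2→3; 6 (Runner) has 6→3; 7 (Runner) has 7→3.
A2 = A1; e.g. 0 (Keeper) can still go to 1. Fixed point.
Runner's winning region = {2, 3, 6, 7}.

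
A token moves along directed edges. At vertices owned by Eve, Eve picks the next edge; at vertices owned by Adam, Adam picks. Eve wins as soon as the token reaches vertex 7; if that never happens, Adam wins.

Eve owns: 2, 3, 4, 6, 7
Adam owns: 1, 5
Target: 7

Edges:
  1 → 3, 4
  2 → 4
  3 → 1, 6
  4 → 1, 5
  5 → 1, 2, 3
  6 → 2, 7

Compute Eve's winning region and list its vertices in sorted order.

3, 6, 7

A0 = {7}
A1: add {6} — 6 (Eve) has 6→7.
A2: add {3} — 3 (Eve) has 3→6.
A3 = A2; e.g. 1 (Adam) can still go to 4. Fixed point.
Eve's winning region = {3, 6, 7}.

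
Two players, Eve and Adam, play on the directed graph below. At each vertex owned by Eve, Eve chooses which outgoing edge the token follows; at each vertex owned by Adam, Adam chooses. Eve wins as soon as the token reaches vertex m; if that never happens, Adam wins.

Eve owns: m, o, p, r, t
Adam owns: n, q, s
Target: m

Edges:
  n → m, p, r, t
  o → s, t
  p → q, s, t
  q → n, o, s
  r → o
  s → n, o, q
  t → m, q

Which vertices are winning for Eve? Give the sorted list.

A0 = {m}
A1: add {t} — t (Eve) has t→m.
A2: add {o, p} — o (Eve) has o→t; p (Eve) has p→t.
A3: add {r} — r (Eve) has r→o.
A4: add {n} — n (Adam): all of {m, p, r, t} already in.
A5 = A4; e.g. q (Adam) can still go to s. Fixed point.
Eve's winning region = {m, n, o, p, r, t}.

m, n, o, p, r, t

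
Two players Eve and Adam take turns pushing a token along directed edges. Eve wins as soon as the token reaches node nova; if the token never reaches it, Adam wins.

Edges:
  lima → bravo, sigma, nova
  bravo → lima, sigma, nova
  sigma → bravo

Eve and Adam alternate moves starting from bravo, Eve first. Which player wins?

Eve

Track states (vertex, player-to-move).
A0 = {(nova,Eve), (nova,Adam)}
A1: add {(lima,Eve), (bravo,Eve)}.
(bravo,Eve) ∈ A1 ⇒ Eve forces the target.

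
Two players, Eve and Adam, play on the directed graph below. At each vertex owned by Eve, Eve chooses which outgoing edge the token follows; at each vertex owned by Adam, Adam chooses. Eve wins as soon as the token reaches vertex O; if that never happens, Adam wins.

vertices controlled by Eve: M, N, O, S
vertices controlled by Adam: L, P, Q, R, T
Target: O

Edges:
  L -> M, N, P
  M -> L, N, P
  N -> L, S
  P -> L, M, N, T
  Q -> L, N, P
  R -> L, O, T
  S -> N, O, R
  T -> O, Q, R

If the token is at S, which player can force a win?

Eve

A0 = {O}
A1: add {S} — S (Eve) has S→O.
S ∈ A1, so Eve can force the target.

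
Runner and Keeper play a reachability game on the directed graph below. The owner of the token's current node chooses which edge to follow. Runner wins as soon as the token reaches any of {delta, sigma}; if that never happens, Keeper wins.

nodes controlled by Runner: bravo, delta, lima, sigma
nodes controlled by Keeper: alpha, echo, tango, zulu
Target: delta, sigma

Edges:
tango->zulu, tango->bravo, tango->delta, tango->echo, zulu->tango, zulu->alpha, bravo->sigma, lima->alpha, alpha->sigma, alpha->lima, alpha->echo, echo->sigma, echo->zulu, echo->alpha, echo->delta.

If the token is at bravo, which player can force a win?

A0 = {delta, sigma}
A1: add {bravo} — bravo (Runner) has bravo→sigma.
A2 = A1; e.g. tango (Keeper) can still go to zulu. Fixed point.
bravo ∈ A1, so Runner can force the target.

Runner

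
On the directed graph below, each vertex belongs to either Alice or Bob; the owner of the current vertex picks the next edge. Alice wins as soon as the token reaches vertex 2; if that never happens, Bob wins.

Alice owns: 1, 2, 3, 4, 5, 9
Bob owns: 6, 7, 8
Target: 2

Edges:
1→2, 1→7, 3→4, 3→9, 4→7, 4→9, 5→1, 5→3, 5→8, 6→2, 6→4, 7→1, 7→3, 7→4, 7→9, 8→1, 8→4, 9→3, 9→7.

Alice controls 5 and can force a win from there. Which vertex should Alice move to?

1

A0 = {2}
A1: add {1} — 1 (Alice) has 1→2.
A2: add {5} — 5 (Alice) has 5→1.
A3 = A2; e.g. 3 (Alice) has no edge into A2. Fixed point.
From 5, successor 1 is in the attractor (rank 1); the other successors 3, 8 are not.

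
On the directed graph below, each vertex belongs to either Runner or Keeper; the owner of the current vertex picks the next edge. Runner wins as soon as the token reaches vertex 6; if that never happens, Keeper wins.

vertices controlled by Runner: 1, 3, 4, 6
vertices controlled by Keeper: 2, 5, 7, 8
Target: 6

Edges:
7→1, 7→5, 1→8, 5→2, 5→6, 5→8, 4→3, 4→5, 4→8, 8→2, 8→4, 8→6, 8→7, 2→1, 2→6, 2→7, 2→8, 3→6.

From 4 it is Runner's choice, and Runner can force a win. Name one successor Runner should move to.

3

A0 = {6}
A1: add {3} — 3 (Runner) has 3→6.
A2: add {4} — 4 (Runner) has 4→3.
A3 = A2; e.g. 1 (Runner) has no edge into A2. Fixed point.
From 4, successor 3 is in the attractor (rank 1); the other successors 5, 8 are not.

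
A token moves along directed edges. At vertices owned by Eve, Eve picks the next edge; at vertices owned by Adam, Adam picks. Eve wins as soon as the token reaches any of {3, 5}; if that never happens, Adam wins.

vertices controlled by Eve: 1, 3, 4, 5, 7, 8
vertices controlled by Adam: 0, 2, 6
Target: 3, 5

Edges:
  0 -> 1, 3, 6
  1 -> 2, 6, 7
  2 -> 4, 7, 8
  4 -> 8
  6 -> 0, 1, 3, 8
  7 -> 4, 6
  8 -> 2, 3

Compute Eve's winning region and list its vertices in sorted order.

1, 2, 3, 4, 5, 7, 8

A0 = {3, 5}
A1: add {8} — 8 (Eve) has 8→3.
A2: add {4} — 4 (Eve) has 4→8.
A3: add {7} — 7 (Eve) has 7→4.
A4: add {1, 2} — 1 (Eve) has 1→7; 2 (Adam): all of {4, 7, 8} already in.
A5 = A4; e.g. 0 (Adam) can still go to 6. Fixed point.
Eve's winning region = {1, 2, 3, 4, 5, 7, 8}.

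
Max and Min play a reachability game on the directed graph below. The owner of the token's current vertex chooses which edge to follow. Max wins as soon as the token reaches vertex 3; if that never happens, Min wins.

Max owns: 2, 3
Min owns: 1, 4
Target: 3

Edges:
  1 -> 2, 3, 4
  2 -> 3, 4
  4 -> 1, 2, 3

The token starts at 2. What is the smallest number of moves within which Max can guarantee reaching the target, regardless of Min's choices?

A0 = {3}
A1: add {2} — 2 (Max) has 2→3.
A2 = A1; e.g. 1 (Min) can still go to 4. Fixed point.
2 enters the attractor at level 1, so Max can force the target in 1 move from there.

1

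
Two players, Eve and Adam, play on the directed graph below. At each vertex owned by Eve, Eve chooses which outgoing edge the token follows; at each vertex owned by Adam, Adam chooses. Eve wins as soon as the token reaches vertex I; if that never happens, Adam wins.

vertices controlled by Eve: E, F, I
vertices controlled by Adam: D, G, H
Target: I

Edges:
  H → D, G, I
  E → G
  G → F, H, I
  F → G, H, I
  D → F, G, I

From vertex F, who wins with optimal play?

Eve

A0 = {I}
A1: add {F} — F (Eve) has F→I.
A2 = A1; e.g. D (Adam) can still go to G. Fixed point.
F ∈ A1, so Eve can force the target.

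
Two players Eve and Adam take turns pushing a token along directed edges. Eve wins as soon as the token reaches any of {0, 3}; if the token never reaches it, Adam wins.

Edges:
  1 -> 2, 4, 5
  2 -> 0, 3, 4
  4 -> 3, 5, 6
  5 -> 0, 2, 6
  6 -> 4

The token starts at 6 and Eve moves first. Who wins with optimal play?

Adam

Track states (vertex, player-to-move).
A0 = {(0,Eve), (0,Adam), (3,Eve), (3,Adam)}
A1: add {(2,Eve), (4,Eve), (5,Eve)}.
A2: add {(1,Adam), (2,Adam), (6,Adam)}.
A3: add {(1,Eve)}.
A4 = A3; e.g. (4,Adam) stays out. (6,Eve) never enters ⇒ Adam avoids the target.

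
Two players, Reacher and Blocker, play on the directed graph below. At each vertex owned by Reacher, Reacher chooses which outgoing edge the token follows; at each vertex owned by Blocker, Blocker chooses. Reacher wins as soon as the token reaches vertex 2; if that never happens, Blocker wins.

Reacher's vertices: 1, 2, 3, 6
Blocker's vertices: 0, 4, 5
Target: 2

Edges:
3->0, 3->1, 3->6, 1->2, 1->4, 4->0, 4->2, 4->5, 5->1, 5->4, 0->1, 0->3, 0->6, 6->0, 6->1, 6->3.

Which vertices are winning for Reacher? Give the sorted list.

A0 = {2}
A1: add {1} — 1 (Reacher) has 1→2.
A2: add {3, 6} — 3 (Reacher) has 3→1; 6 (Reacher) has 6→1.
A3: add {0} — 0 (Blocker): all of {1, 3, 6} already in.
A4 = A3; e.g. 4 (Blocker) can still go to 5. Fixed point.
Reacher's winning region = {0, 1, 2, 3, 6}.

0, 1, 2, 3, 6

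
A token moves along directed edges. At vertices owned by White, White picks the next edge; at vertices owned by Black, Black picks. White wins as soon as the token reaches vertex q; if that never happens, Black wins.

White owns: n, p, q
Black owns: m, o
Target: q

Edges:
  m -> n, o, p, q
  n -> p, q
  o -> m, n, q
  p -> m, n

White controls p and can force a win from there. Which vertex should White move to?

A0 = {q}
A1: add {n} — n (White) has n→q.
A2: add {p} — p (White) has p→n.
A3 = A2; e.g. m (Black) can still go to o. Fixed point.
From p, successor n is in the attractor (rank 1); the other successor m is not.

n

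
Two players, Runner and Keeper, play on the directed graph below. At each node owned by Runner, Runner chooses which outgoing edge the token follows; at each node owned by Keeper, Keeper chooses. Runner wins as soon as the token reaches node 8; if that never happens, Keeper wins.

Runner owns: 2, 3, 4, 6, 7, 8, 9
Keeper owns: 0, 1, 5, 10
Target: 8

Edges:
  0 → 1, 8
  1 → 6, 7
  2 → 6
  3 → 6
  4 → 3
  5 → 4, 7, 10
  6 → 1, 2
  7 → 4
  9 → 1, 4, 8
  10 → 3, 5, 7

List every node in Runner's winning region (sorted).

8, 9

A0 = {8}
A1: add {9} — 9 (Runner) has 9→8.
A2 = A1; e.g. 0 (Keeper) can still go to 1. Fixed point.
Runner's winning region = {8, 9}.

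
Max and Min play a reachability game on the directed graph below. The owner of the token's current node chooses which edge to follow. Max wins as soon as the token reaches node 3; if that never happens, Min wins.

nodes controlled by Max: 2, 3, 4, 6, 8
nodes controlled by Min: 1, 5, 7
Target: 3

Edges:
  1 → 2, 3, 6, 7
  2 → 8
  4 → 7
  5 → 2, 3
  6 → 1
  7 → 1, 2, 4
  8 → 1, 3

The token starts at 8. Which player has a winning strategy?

A0 = {3}
A1: add {8} — 8 (Max) has 8→3.
8 ∈ A1, so Max can force the target.

Max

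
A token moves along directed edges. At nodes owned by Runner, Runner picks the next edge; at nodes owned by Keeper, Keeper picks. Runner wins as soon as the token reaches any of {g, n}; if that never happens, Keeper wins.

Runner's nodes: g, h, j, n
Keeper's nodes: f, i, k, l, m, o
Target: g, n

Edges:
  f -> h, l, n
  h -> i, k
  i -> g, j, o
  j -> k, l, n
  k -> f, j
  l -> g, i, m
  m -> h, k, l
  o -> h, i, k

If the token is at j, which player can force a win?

Runner

A0 = {g, n}
A1: add {j} — j (Runner) has j→n.
A2 = A1; e.g. f (Keeper) can still go to h. Fixed point.
j ∈ A1, so Runner can force the target.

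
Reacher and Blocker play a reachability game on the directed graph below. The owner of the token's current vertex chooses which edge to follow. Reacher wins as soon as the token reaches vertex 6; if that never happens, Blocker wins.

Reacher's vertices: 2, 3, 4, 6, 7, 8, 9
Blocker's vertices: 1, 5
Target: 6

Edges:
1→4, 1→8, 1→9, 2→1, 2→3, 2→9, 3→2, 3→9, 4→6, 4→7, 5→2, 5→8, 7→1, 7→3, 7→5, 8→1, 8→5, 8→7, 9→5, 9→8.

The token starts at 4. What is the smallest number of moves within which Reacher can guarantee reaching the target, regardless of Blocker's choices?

1

A0 = {6}
A1: add {4} — 4 (Reacher) has 4→6.
A2 = A1; e.g. 1 (Blocker) can still go to 8. Fixed point.
4 enters the attractor at level 1, so Reacher can force the target in 1 move from there.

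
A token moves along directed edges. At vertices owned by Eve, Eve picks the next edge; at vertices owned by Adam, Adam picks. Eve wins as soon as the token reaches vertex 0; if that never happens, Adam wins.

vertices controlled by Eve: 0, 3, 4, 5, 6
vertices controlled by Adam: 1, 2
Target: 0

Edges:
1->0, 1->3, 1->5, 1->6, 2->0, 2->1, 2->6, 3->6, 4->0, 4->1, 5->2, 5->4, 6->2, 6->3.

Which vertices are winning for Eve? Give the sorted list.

0, 4, 5

A0 = {0}
A1: add {4} — 4 (Eve) has 4→0.
A2: add {5} — 5 (Eve) has 5→4.
A3 = A2; e.g. 1 (Adam) can still go to 3. Fixed point.
Eve's winning region = {0, 4, 5}.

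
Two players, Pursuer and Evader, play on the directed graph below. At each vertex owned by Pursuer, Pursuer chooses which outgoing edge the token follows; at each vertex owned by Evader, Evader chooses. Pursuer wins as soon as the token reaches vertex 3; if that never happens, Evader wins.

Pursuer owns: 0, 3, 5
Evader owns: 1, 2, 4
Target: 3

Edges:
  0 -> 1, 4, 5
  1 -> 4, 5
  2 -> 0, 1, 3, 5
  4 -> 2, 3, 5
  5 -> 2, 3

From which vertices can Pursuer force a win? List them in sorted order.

A0 = {3}
A1: add {5} — 5 (Pursuer) has 5→3.
A2: add {0} — 0 (Pursuer) has 0→5.
A3 = A2; e.g. 1 (Evader) can still go to 4. Fixed point.
Pursuer's winning region = {0, 3, 5}.

0, 3, 5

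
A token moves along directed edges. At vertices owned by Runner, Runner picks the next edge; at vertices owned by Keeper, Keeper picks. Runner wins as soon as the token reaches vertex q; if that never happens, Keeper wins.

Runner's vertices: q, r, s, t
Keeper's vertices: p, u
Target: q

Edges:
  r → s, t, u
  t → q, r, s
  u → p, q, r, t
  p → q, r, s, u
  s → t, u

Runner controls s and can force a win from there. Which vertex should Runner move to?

A0 = {q}
A1: add {t} — t (Runner) has t→q.
A2: add {r, s} — r (Runner) has r→t; s (Runner) has s→t.
A3 = A2; e.g. p (Keeper) can still go to u. Fixed point.
From s, successor t is in the attractor (rank 1); the other successor u is not.

t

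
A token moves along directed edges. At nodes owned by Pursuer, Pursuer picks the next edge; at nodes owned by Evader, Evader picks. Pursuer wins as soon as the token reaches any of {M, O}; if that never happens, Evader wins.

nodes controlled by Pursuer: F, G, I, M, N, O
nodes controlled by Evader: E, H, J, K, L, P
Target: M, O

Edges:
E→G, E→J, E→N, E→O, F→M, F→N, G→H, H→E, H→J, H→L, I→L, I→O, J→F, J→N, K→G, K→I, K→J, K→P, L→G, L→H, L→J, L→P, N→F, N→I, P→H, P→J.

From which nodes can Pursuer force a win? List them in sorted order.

A0 = {M, O}
A1: add {F, I} — F (Pursuer) has F→M; I (Pursuer) has I→O.
A2: add {N} — N (Pursuer) has N→F.
A3: add {J} — J (Evader): all of {F, N} already in.
A4 = A3; e.g. E (Evader) can still go to G. Fixed point.
Pursuer's winning region = {F, I, J, M, N, O}.

F, I, J, M, N, O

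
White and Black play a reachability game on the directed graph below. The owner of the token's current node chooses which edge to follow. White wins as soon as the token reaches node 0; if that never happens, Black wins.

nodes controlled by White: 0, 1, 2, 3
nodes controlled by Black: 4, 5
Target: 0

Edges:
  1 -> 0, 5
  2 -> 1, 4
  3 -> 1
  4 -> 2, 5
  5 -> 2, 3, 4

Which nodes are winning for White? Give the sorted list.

A0 = {0}
A1: add {1} — 1 (White) has 1→0.
A2: add {2, 3} — 2 (White) has 2→1; 3 (White) has 3→1.
A3 = A2; e.g. 4 (Black) can still go to 5. Fixed point.
White's winning region = {0, 1, 2, 3}.

0, 1, 2, 3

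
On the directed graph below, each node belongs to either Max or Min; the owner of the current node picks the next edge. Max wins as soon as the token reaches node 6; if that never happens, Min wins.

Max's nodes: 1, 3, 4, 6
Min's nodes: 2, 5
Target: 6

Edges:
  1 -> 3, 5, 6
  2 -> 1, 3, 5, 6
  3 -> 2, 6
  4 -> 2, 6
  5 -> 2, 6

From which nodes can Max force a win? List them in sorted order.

A0 = {6}
A1: add {1, 3, 4} — 1 (Max) has 1→6; 3 (Max) has 3→6; 4 (Max) has 4→6.
A2 = A1; e.g. 2 (Min) can still go to 5. Fixed point.
Max's winning region = {1, 3, 4, 6}.

1, 3, 4, 6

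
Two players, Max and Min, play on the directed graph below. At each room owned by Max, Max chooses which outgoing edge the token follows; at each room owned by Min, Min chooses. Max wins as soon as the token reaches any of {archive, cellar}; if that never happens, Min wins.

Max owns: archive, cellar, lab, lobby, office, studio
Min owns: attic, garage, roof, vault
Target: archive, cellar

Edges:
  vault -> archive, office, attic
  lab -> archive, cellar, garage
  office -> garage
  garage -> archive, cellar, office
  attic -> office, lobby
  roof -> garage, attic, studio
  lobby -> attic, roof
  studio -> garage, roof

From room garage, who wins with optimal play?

A0 = {archive, cellar}
A1: add {lab} — lab (Max) has lab→archive.
A2 = A1; e.g. vault (Min) can still go to office. Fixed point.
garage never enters the attractor, so Min can avoid the target forever.

Min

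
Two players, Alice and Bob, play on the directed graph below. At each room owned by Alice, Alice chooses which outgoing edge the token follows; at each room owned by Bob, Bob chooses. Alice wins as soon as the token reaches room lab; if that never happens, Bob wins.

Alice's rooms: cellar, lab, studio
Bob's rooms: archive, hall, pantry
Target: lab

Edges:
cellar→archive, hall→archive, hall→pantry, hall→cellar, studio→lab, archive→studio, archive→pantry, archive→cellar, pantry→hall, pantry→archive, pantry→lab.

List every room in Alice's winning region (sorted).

A0 = {lab}
A1: add {studio} — studio (Alice) has studio→lab.
A2 = A1; e.g. hall (Bob) can still go to archive. Fixed point.
Alice's winning region = {lab, studio}.

lab, studio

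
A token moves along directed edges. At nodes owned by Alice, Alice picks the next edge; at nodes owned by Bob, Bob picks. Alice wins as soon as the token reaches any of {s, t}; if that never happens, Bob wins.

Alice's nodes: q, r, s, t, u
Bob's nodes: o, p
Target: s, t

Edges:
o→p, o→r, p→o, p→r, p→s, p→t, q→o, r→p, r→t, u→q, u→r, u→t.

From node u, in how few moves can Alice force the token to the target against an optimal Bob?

1

A0 = {s, t}
A1: add {r, u} — r (Alice) has r→t; u (Alice) has u→t.
A2 = A1; e.g. o (Bob) can still go to p. Fixed point.
u enters the attractor at level 1, so Alice can force the target in 1 move from there.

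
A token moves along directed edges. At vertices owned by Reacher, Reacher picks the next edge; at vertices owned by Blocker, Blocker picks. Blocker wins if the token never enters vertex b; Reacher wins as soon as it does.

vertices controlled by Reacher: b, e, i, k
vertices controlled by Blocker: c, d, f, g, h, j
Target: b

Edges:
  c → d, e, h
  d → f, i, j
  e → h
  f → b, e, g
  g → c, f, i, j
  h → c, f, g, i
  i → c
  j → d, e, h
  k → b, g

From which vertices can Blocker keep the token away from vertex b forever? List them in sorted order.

A0 = {b}
A1: add {k} — k (Reacher) has k→b.
A2 = A1; e.g. c (Blocker) can still go to d. Fixed point.
Reacher's attractor = {b, k}; Blocker avoids the target exactly from the complement.

c, d, e, f, g, h, i, j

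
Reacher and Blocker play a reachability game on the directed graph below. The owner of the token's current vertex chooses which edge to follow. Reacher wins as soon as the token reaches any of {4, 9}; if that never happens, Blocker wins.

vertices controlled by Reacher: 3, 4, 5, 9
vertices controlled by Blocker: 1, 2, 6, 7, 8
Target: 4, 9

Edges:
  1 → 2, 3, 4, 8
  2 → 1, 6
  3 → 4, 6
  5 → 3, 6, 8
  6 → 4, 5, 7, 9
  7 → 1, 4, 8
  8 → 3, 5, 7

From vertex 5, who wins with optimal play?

Reacher

A0 = {4, 9}
A1: add {3} — 3 (Reacher) has 3→4.
A2: add {5} — 5 (Reacher) has 5→3.
A3 = A2; e.g. 1 (Blocker) can still go to 2. Fixed point.
5 ∈ A2, so Reacher can force the target.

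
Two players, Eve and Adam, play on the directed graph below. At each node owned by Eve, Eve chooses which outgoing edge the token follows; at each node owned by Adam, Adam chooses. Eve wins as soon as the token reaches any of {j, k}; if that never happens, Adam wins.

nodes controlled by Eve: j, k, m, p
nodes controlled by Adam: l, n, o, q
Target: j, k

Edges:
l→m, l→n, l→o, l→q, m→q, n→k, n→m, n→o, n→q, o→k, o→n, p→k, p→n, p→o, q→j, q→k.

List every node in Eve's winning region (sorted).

j, k, m, p, q

A0 = {j, k}
A1: add {p, q} — p (Eve) has p→k; q (Adam): all of {j, k} already in.
A2: add {m} — m (Eve) has m→q.
A3 = A2; e.g. l (Adam) can still go to n. Fixed point.
Eve's winning region = {j, k, m, p, q}.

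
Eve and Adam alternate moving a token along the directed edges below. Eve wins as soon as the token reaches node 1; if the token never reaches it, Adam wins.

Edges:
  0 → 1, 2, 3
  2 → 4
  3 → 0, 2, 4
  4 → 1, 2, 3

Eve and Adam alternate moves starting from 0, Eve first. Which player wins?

Track states (vertex, player-to-move).
A0 = {(1,Eve), (1,Adam)}
A1: add {(0,Eve), (4,Eve)}.
(0,Eve) ∈ A1 ⇒ Eve forces the target.

Eve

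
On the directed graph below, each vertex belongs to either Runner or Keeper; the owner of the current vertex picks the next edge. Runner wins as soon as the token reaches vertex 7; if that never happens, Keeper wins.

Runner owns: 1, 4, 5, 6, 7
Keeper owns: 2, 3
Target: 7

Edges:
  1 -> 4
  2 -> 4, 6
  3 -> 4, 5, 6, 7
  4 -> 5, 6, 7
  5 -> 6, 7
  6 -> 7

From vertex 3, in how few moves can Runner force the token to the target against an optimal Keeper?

2

A0 = {7}
A1: add {4, 5, 6} — 4 (Runner) has 4→7; 5 (Runner) has 5→7; 6 (Runner) has 6→7.
A2: add {1, 2, 3} — 1 (Runner) has 1→4; 2 (Keeper): all of {4, 6} already in; 3 (Keeper): all of {4, 5, 6, 7} already in.
A2 = all vertices. Fixed point.
3 enters the attractor at level 2, so Runner can force the target in 2 moves from there.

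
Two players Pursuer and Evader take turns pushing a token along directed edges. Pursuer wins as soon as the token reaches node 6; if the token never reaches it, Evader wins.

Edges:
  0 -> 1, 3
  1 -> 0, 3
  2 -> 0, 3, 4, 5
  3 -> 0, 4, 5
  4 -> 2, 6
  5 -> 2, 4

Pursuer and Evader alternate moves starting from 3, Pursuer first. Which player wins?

Track states (vertex, player-to-move).
A0 = {(6,Pursuer), (6,Evader)}
A1: add {(4,Pursuer)}.
A2 = A1; e.g. (0,Pursuer) stays out. (3,Pursuer) never enters ⇒ Evader avoids the target.

Evader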